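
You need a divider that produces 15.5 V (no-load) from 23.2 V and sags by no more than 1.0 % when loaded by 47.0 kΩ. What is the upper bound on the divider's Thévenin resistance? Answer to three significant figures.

R_th ≤ 475 Ω

Loading drop = R_th/(R_th + R_L) ≤ 0.0100, so R_th ≤ R_L · ε/(1−ε) = 47.0 kΩ × 0.0100/0.9900 = 475 Ω.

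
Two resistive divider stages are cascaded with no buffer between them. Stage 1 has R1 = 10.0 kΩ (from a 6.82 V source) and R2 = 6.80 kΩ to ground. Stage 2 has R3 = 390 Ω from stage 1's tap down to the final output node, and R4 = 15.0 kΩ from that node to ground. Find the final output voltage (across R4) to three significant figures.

Stage 2 presents R3+R4 = 15390 Ω as a load on stage 1's tap.
Stage 1's lower leg becomes R2‖(R3+R4) = 4716 Ω, so V_mid = 6.82 × 4716/14720 = 2.186 V.
Stage 2 is itself unloaded: V_out = V_mid × R4/(R3+R4) = 2.186 × 15000/15390 = 2.13 V.

V_out ≈ 2.13 V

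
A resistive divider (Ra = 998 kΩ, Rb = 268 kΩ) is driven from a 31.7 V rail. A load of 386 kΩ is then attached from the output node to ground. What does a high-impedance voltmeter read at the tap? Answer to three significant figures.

The load sits in parallel with Rb: Rb‖R_L = (268 × 386) / (268 + 386) = 158.2 kΩ.
V_out = 31.7 × 158.2 / (998 + 158.2) = 31.7 × 158.2/1156 = 4.34 V.
(Unloaded it would have been 6.71 V.)

V_out ≈ 4.34 V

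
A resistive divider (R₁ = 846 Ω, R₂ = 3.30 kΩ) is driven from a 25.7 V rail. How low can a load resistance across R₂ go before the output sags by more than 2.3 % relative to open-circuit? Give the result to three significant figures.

R_L(min) ≈ 28.6 kΩ

Output resistance R_th = R₁‖R₂ = (846 × 3300)/4146 = 673.4 Ω.
The fractional drop is R_th/(R_th + R_L); requiring this ≤ 0.0230 gives R_L ≥ R_th(1/0.0230 − 1) = 673.4 × 42.48 = 28.6 kΩ.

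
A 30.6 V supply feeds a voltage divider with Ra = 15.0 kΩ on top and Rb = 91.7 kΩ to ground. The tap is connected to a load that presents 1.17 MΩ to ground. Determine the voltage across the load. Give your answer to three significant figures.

The load sits in parallel with Rb: Rb‖R_L = (91.7 × 1170) / (91.7 + 1170) = 85.04 kΩ.
V_out = 30.6 × 85.04 / (15.0 + 85.04) = 30.6 × 85.04/100.0 = 26.0 V.

V_out ≈ 26.0 V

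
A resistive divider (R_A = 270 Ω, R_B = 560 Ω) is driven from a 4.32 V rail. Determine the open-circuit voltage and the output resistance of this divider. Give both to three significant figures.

V_th is the open-circuit tap voltage: 4.32 × 560/(270 + 560) = 2.91 V.
With the supply zeroed, R_A and R_B appear in parallel from the tap: R_th = R_A‖R_B = (270 × 560)/830.0 = 182 Ω.

V_th = 2.91 V, R_th = 182 Ω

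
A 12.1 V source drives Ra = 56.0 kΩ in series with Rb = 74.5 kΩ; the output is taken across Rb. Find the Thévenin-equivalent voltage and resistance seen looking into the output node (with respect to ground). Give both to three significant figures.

V_th is the open-circuit tap voltage: 12.1 × 74.5/(56.0 + 74.5) = 6.91 V.
With the supply zeroed, Ra and Rb appear in parallel from the tap: R_th = Ra‖Rb = (56.0 × 74.5)/130.5 = 32.0 kΩ.

V_th = 6.91 V, R_th = 32.0 kΩ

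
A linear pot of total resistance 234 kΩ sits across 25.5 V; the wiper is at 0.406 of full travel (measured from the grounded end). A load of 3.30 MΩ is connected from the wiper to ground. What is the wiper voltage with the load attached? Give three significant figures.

The wiper splits the pot into (1−α)R = 139.0 kΩ above and αR = 95.00 kΩ below.
Lower section ‖ load = 92.35 kΩ.
V_wiper = 25.5 × 92.35/(139.0 + 92.35) = 10.2 V.

V ≈ 10.2 V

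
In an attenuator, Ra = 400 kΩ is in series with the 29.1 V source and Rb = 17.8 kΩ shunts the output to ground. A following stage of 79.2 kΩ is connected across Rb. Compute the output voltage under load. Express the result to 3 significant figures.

The load sits in parallel with Rb: Rb‖R_L = (17.8 × 79.2) / (17.8 + 79.2) = 14.53 kΩ.
V_out = 29.1 × 14.53 / (400 + 14.53) = 29.1 × 14.53/414.5 = 1.02 V.
(Unloaded it would have been 1.24 V.)

V_out ≈ 1.02 V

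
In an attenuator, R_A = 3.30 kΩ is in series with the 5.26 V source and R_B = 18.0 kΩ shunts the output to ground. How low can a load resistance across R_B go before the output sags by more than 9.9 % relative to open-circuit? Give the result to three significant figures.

Output resistance R_th = R_A‖R_B = (3.30 × 18.0)/21.30 = 2.789 kΩ.
The fractional drop is R_th/(R_th + R_L); requiring this ≤ 0.0990 gives R_L ≥ R_th(1/0.0990 − 1) = 2.789 × 9.101 = 25.4 kΩ.

R_L(min) ≈ 25.4 kΩ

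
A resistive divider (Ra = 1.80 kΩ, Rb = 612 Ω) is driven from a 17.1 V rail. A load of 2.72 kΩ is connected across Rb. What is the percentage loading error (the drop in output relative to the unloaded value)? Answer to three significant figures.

The divider's output (Thévenin) resistance is Ra‖Rb = 456.7 Ω.
Fractional drop under load = R_th/(R_th + R_L) = 456.7 / (456.7 + 2720) = 0.1438.
So the output falls by 14.4 %.

14.4 %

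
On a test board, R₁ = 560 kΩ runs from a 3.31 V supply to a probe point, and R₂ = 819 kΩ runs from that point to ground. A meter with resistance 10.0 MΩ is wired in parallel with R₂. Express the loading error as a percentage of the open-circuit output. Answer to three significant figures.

3.22 %

The divider's output (Thévenin) resistance is R₁‖R₂ = 332.6 kΩ.
Fractional drop under load = R_th/(R_th + R_L) = 332.6 / (332.6 + 10000) = 0.03219.
So the output falls by 3.22 %.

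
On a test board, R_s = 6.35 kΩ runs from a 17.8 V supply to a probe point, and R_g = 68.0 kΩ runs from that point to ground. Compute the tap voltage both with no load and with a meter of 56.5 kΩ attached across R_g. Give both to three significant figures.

Open-circuit: V = 17.8 × 68.0/(6.35 + 68.0) = 16.3 V.
With the load, R_g becomes R_g‖R_L = 30.86 kΩ, so V = 17.8 × 30.86/37.21 = 14.8 V.

Unloaded: 16.3 V; loaded: 14.8 V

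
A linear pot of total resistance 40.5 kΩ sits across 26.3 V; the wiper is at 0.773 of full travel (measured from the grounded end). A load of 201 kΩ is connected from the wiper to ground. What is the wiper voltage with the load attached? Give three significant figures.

V ≈ 19.6 V

The wiper splits the pot into (1−α)R = 9.194 kΩ above and αR = 31.31 kΩ below.
Lower section ‖ load = 27.09 kΩ.
V_wiper = 26.3 × 27.09/(9.194 + 27.09) = 19.6 V.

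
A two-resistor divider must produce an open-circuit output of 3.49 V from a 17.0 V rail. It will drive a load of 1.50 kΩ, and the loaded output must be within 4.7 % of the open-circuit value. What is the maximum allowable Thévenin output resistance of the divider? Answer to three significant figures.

Loading drop = R_th/(R_th + R_L) ≤ 0.0470, so R_th ≤ R_L · ε/(1−ε) = 1.50 kΩ × 0.0470/0.9530 = 74.0 Ω.
(Any R1, R2 with R2/(R1+R2) = 0.205 and R1‖R2 ≤ 74.0 Ω will meet the spec.)

R_th ≤ 74.0 Ω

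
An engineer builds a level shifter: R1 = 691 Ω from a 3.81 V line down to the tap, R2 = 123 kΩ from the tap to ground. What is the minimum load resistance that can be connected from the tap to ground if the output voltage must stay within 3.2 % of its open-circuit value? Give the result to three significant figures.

Output resistance R_th = R1‖R2 = (691 × 123000)/123700 = 687.1 Ω.
The fractional drop is R_th/(R_th + R_L); requiring this ≤ 0.0320 gives R_L ≥ R_th(1/0.0320 − 1) = 687.1 × 30.25 = 20.8 kΩ.

R_L(min) ≈ 20.8 kΩ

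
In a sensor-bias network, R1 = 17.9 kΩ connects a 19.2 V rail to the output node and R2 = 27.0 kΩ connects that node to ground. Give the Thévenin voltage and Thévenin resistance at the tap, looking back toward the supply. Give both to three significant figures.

V_th = 11.5 V, R_th = 10.8 kΩ

V_th is the open-circuit tap voltage: 19.2 × 27.0/(17.9 + 27.0) = 11.5 V.
With the supply zeroed, R1 and R2 appear in parallel from the tap: R_th = R1‖R2 = (17.9 × 27.0)/44.90 = 10.8 kΩ.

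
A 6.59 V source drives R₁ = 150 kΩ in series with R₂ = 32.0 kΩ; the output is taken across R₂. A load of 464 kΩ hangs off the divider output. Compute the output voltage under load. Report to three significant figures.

V_out ≈ 1.10 V

The load sits in parallel with R₂: R₂‖R_L = (32.0 × 464) / (32.0 + 464) = 29.94 kΩ.
V_out = 6.59 × 29.94 / (150 + 29.94) = 6.59 × 29.94/179.9 = 1.10 V.
(Unloaded it would have been 1.16 V.)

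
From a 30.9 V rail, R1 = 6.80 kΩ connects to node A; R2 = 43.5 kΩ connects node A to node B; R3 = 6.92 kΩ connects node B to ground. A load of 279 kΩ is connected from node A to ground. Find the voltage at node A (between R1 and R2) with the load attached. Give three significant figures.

Below node A the series string R2+R3 = 50.42 kΩ sits in parallel with the 279 kΩ load: 42.70 kΩ.
V_A = 30.9 × 42.70/(6.80 + 42.70) = 26.7 V.

V ≈ 26.7 V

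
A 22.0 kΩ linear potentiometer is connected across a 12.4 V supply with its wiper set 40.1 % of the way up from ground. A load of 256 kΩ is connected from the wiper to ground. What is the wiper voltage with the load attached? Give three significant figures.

The wiper splits the pot into (1−α)R = 13.18 kΩ above and αR = 8.822 kΩ below.
Lower section ‖ load = 8.528 kΩ.
V_wiper = 12.4 × 8.528/(13.18 + 8.528) = 4.87 V.

V ≈ 4.87 V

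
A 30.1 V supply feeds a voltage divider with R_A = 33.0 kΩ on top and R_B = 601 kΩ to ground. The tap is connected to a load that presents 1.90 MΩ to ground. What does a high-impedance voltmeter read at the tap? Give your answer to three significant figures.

The load sits in parallel with R_B: R_B‖R_L = (601 × 1900) / (601 + 1900) = 456.6 kΩ.
V_out = 30.1 × 456.6 / (33.0 + 456.6) = 30.1 × 456.6/489.6 = 28.1 V.

V_out ≈ 28.1 V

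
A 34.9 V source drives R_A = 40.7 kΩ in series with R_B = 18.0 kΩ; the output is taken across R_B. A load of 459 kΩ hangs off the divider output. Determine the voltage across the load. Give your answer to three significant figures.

V_out ≈ 10.4 V

The load sits in parallel with R_B: R_B‖R_L = (18.0 × 459) / (18.0 + 459) = 17.32 kΩ.
V_out = 34.9 × 17.32 / (40.7 + 17.32) = 34.9 × 17.32/58.02 = 10.4 V.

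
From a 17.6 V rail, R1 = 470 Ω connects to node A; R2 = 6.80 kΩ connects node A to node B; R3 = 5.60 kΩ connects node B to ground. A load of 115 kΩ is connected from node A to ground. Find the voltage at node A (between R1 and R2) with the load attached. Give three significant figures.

Below node A the series string R2+R3 = 12400 Ω sits in parallel with the 115000 Ω load: 11190 Ω.
V_A = 17.6 × 11190/(470 + 11190) = 16.9 V.

V ≈ 16.9 V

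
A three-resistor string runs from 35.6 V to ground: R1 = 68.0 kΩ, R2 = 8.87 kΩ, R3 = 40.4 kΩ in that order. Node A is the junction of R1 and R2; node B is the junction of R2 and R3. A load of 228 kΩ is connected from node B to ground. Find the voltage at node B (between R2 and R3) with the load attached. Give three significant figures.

At node B, R3 is in parallel with the load: R3‖R_L = 34.32 kΩ.
Below node A the resistance is R2 + (R3‖R_L) = 43.19 kΩ, so V_A = 35.6 × 43.19/111.2 = 13.83 V.
Then V_B = V_A × (R3‖R_L)/(R2 + R3‖R_L) = 13.83 × 34.32/43.19 = 11.0 V.

V ≈ 11.0 V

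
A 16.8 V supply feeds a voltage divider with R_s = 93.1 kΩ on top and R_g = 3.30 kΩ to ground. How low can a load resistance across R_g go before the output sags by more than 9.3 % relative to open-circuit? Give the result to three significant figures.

R_L(min) ≈ 31.1 kΩ

Output resistance R_th = R_s‖R_g = (93.1 × 3.30)/96.40 = 3.187 kΩ.
The fractional drop is R_th/(R_th + R_L); requiring this ≤ 0.0930 gives R_L ≥ R_th(1/0.0930 − 1) = 3.187 × 9.753 = 31.1 kΩ.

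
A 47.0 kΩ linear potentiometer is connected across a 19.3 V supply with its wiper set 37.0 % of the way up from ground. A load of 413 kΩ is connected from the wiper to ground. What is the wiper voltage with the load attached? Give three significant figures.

The wiper splits the pot into (1−α)R = 29.61 kΩ above and αR = 17.39 kΩ below.
Lower section ‖ load = 16.69 kΩ.
V_wiper = 19.3 × 16.69/(29.61 + 16.69) = 6.96 V.

V ≈ 6.96 V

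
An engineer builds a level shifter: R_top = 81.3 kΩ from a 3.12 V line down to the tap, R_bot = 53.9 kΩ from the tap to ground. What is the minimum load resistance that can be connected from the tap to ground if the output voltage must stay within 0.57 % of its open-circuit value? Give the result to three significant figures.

Output resistance R_th = R_top‖R_bot = (81.3 × 53.9)/135.2 = 32.41 kΩ.
The fractional drop is R_th/(R_th + R_L); requiring this ≤ 0.00570 gives R_L ≥ R_th(1/0.00570 − 1) = 32.41 × 174.4 = 5.65 MΩ.

R_L(min) ≈ 5.65 MΩ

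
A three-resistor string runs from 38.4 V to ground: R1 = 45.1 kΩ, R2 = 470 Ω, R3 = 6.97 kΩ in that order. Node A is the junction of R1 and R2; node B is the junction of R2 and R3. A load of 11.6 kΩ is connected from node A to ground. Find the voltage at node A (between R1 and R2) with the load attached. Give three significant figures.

V ≈ 3.51 V

Below node A the series string R2+R3 = 7440 Ω sits in parallel with the 11600 Ω load: 4533 Ω.
V_A = 38.4 × 4533/(45100 + 4533) = 3.51 V.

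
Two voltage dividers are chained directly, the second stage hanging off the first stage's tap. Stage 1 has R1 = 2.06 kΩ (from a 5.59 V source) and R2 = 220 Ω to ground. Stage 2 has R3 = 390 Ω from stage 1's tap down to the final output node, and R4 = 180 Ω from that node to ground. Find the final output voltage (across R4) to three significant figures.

V_out ≈ 0.126 V

Stage 2 presents R3+R4 = 570.0 Ω as a load on stage 1's tap.
Stage 1's lower leg becomes R2‖(R3+R4) = 158.7 Ω, so V_mid = 5.59 × 158.7/2219 = 0.3999 V.
Stage 2 is itself unloaded: V_out = V_mid × R4/(R3+R4) = 0.3999 × 180/570.0 = 0.126 V.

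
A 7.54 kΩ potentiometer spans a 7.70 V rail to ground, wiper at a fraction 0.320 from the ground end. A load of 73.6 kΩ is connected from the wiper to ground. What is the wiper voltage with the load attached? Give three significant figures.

V ≈ 2.41 V

The wiper splits the pot into (1−α)R = 5.127 kΩ above and αR = 2.413 kΩ below.
Lower section ‖ load = 2.336 kΩ.
V_wiper = 7.70 × 2.336/(5.127 + 2.336) = 2.41 V.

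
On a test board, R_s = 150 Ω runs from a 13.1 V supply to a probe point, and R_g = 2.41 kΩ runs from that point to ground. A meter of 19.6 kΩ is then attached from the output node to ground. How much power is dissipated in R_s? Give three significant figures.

Total resistance from the source is R_s + (R_g‖R_L) = 2296 Ω, so I = 13.1/2296 Ω = 5.705 mA.
P = I²·R_s = (5.705 mA)² × 150 Ω = 4.88 mW.

P ≈ 4.88 mW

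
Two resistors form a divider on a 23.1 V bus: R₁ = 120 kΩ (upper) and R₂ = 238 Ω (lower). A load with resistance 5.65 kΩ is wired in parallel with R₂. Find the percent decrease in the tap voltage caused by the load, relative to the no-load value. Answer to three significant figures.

4.03 %

The divider's output (Thévenin) resistance is R₁‖R₂ = 237.5 Ω.
Fractional drop under load = R_th/(R_th + R_L) = 237.5 / (237.5 + 5650) = 0.04034.
So the output falls by 4.03 %.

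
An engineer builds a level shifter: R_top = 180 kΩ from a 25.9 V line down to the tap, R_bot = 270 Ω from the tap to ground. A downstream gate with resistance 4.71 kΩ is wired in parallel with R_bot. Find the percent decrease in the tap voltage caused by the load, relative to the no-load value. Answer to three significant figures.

5.41 %

The divider's output (Thévenin) resistance is R_top‖R_bot = 269.6 Ω.
Fractional drop under load = R_th/(R_th + R_L) = 269.6 / (269.6 + 4710) = 0.05414.
So the output falls by 5.41 %.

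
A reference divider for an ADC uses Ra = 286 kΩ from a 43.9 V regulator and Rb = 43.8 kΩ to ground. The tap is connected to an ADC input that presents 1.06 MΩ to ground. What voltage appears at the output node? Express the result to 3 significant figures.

V_out ≈ 5.63 V

The load sits in parallel with Rb: Rb‖R_L = (43.8 × 1060) / (43.8 + 1060) = 42.06 kΩ.
V_out = 43.9 × 42.06 / (286 + 42.06) = 43.9 × 42.06/328.1 = 5.63 V.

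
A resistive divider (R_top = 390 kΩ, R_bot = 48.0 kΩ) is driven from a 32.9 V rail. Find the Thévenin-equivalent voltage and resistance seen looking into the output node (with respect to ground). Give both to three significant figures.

V_th is the open-circuit tap voltage: 32.9 × 48.0/(390 + 48.0) = 3.61 V.
With the supply zeroed, R_top and R_bot appear in parallel from the tap: R_th = R_top‖R_bot = (390 × 48.0)/438.0 = 42.7 kΩ.

V_th = 3.61 V, R_th = 42.7 kΩ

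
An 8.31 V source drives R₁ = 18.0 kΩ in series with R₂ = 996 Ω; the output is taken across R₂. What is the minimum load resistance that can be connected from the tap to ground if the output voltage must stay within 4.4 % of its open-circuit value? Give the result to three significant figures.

R_L(min) ≈ 20.5 kΩ

Output resistance R_th = R₁‖R₂ = (18000 × 996)/19000 = 943.8 Ω.
The fractional drop is R_th/(R_th + R_L); requiring this ≤ 0.0440 gives R_L ≥ R_th(1/0.0440 − 1) = 943.8 × 21.73 = 20.5 kΩ.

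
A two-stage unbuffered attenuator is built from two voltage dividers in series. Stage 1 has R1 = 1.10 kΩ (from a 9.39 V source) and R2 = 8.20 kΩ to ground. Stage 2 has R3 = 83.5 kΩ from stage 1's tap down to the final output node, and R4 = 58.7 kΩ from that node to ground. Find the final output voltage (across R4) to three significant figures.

Stage 2 presents R3+R4 = 142.2 kΩ as a load on stage 1's tap.
Stage 1's lower leg becomes R2‖(R3+R4) = 7.753 kΩ, so V_mid = 9.39 × 7.753/8.853 = 8.223 V.
Stage 2 is itself unloaded: V_out = V_mid × R4/(R3+R4) = 8.223 × 58.7/142.2 = 3.39 V.

V_out ≈ 3.39 V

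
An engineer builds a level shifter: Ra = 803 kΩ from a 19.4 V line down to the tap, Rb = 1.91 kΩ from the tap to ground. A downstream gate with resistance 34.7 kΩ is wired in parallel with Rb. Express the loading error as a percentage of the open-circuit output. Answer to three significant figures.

The divider's output (Thévenin) resistance is Ra‖Rb = 1.905 kΩ.
Fractional drop under load = R_th/(R_th + R_L) = 1.905 / (1.905 + 34.7) = 0.05205.
So the output falls by 5.21 %.

5.21 %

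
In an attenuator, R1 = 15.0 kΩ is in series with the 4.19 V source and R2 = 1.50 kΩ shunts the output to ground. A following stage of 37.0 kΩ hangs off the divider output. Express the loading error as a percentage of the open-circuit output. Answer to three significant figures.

The divider's output (Thévenin) resistance is R1‖R2 = 1.364 kΩ.
Fractional drop under load = R_th/(R_th + R_L) = 1.364 / (1.364 + 37.0) = 0.03555.
So the output falls by 3.55 %.

3.55 %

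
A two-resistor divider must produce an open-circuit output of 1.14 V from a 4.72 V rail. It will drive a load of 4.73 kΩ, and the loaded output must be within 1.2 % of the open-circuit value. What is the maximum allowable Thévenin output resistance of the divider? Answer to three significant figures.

R_th ≤ 57.4 Ω

Loading drop = R_th/(R_th + R_L) ≤ 0.0120, so R_th ≤ R_L · ε/(1−ε) = 4.73 kΩ × 0.0120/0.9880 = 57.4 Ω.
(Any R1, R2 with R2/(R1+R2) = 0.242 and R1‖R2 ≤ 57.4 Ω will meet the spec.)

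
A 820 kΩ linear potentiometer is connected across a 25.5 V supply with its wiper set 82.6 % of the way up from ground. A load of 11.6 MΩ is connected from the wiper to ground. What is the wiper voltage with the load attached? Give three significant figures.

The wiper splits the pot into (1−α)R = 142.7 kΩ above and αR = 677.3 kΩ below.
Lower section ‖ load = 640.0 kΩ.
V_wiper = 25.5 × 640.0/(142.7 + 640.0) = 20.9 V.

V ≈ 20.9 V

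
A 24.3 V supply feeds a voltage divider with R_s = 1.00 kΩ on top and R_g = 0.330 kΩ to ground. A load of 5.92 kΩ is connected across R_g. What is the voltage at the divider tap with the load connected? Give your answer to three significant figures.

The load sits in parallel with R_g: R_g‖R_L = (330 × 5920) / (330 + 5920) = 312.6 Ω.
V_out = 24.3 × 312.6 / (1000 + 312.6) = 24.3 × 312.6/1313 = 5.79 V.
(Unloaded it would have been 6.03 V.)

V_out ≈ 5.79 V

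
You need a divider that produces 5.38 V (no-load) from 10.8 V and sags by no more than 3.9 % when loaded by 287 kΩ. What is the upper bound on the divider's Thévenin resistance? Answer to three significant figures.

Loading drop = R_th/(R_th + R_L) ≤ 0.0390, so R_th ≤ R_L · ε/(1−ε) = 287 kΩ × 0.0390/0.9610 = 11.6 kΩ.

R_th ≤ 11.6 kΩ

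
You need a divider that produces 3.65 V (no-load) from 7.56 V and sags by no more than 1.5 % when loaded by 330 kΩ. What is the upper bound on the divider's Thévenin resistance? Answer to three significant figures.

R_th ≤ 5.03 kΩ

Loading drop = R_th/(R_th + R_L) ≤ 0.0150, so R_th ≤ R_L · ε/(1−ε) = 330 kΩ × 0.0150/0.9850 = 5.03 kΩ.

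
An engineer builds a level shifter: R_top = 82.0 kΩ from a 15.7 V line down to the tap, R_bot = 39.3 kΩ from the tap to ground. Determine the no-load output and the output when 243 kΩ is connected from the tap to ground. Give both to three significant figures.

Unloaded: 5.09 V; loaded: 4.59 V

Open-circuit: V = 15.7 × 39.3/(82.0 + 39.3) = 5.09 V.
With the load, R_bot becomes R_bot‖R_L = 33.83 kΩ, so V = 15.7 × 33.83/115.8 = 4.59 V.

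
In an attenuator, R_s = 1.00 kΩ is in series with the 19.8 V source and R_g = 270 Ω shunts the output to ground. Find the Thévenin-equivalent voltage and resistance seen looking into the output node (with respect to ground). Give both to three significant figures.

V_th is the open-circuit tap voltage: 19.8 × 270/(1000 + 270) = 4.21 V.
With the supply zeroed, R_s and R_g appear in parallel from the tap: R_th = R_s‖R_g = (1000 × 270)/1270 = 213 Ω.

V_th = 4.21 V, R_th = 213 Ω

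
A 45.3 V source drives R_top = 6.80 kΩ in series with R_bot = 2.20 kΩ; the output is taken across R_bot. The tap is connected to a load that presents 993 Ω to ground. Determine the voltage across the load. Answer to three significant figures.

The load sits in parallel with R_bot: R_bot‖R_L = (2200 × 993) / (2200 + 993) = 684.2 Ω.
V_out = 45.3 × 684.2 / (6800 + 684.2) = 45.3 × 684.2/7484 = 4.14 V.

V_out ≈ 4.14 V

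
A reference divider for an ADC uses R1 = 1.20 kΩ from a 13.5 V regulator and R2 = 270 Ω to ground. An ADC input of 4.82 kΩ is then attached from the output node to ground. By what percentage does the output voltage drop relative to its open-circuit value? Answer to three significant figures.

4.37 %

The divider's output (Thévenin) resistance is R1‖R2 = 220.4 Ω.
Fractional drop under load = R_th/(R_th + R_L) = 220.4 / (220.4 + 4820) = 0.04373.
So the output falls by 4.37 %.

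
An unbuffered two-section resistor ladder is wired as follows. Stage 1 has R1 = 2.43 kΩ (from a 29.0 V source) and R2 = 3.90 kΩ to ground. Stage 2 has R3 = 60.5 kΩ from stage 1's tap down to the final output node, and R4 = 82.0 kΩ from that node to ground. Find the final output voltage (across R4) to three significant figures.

V_out ≈ 10.2 V

Stage 2 presents R3+R4 = 142.5 kΩ as a load on stage 1's tap.
Stage 1's lower leg becomes R2‖(R3+R4) = 3.796 kΩ, so V_mid = 29.0 × 3.796/6.226 = 17.68 V.
Stage 2 is itself unloaded: V_out = V_mid × R4/(R3+R4) = 17.68 × 82.0/142.5 = 10.2 V.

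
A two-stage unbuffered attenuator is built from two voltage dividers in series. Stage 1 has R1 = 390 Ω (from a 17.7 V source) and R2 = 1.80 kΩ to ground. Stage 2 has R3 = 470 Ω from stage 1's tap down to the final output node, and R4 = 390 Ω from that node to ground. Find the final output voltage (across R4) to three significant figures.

Stage 2 presents R3+R4 = 860.0 Ω as a load on stage 1's tap.
Stage 1's lower leg becomes R2‖(R3+R4) = 582.0 Ω, so V_mid = 17.7 × 582.0/972.0 = 10.60 V.
Stage 2 is itself unloaded: V_out = V_mid × R4/(R3+R4) = 10.60 × 390/860.0 = 4.81 V.

V_out ≈ 4.81 V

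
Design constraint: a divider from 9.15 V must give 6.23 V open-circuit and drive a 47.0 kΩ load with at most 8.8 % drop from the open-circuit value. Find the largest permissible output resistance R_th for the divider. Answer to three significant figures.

Loading drop = R_th/(R_th + R_L) ≤ 0.0880, so R_th ≤ R_L · ε/(1−ε) = 47.0 kΩ × 0.0880/0.9120 = 4.54 kΩ.
(Any R1, R2 with R2/(R1+R2) = 0.681 and R1‖R2 ≤ 4.54 kΩ will meet the spec.)

R_th ≤ 4.54 kΩ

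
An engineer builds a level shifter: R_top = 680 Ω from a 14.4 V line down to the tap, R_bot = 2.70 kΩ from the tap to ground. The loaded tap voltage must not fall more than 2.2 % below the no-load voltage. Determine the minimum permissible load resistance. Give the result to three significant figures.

Output resistance R_th = R_top‖R_bot = (680 × 2700)/3380 = 543.2 Ω.
The fractional drop is R_th/(R_th + R_L); requiring this ≤ 0.0220 gives R_L ≥ R_th(1/0.0220 − 1) = 543.2 × 44.45 = 24.1 kΩ.

R_L(min) ≈ 24.1 kΩ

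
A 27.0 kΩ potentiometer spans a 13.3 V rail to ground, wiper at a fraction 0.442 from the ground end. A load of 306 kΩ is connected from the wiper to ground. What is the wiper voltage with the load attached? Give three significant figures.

The wiper splits the pot into (1−α)R = 15.07 kΩ above and αR = 11.93 kΩ below.
Lower section ‖ load = 11.49 kΩ.
V_wiper = 13.3 × 11.49/(15.07 + 11.49) = 5.75 V.

V ≈ 5.75 V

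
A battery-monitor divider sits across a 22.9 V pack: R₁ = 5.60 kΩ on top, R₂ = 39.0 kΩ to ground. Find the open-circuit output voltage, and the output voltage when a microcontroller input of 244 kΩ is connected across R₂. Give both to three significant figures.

Open-circuit: V = 22.9 × 39.0/(5.60 + 39.0) = 20.0 V.
With the load, R₂ becomes R₂‖R_L = 33.63 kΩ, so V = 22.9 × 33.63/39.23 = 19.6 V.

Unloaded: 20.0 V; loaded: 19.6 V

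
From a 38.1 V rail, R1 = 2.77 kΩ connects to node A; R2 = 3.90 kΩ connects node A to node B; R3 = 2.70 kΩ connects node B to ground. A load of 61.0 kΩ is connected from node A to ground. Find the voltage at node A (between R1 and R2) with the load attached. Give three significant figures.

V ≈ 26.0 V

Below node A the series string R2+R3 = 6.600 kΩ sits in parallel with the 61.0 kΩ load: 5.956 kΩ.
V_A = 38.1 × 5.956/(2.77 + 5.956) = 26.0 V.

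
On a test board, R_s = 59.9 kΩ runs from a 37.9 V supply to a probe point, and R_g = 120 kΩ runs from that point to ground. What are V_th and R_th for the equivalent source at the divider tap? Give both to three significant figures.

V_th = 25.3 V, R_th = 40.0 kΩ

V_th is the open-circuit tap voltage: 37.9 × 120/(59.9 + 120) = 25.3 V.
With the supply zeroed, R_s and R_g appear in parallel from the tap: R_th = R_s‖R_g = (59.9 × 120)/179.9 = 40.0 kΩ.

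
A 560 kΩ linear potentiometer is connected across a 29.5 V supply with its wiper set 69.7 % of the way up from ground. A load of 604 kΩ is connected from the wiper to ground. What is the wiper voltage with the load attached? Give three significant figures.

The wiper splits the pot into (1−α)R = 169.7 kΩ above and αR = 390.3 kΩ below.
Lower section ‖ load = 237.1 kΩ.
V_wiper = 29.5 × 237.1/(169.7 + 237.1) = 17.2 V.

V ≈ 17.2 V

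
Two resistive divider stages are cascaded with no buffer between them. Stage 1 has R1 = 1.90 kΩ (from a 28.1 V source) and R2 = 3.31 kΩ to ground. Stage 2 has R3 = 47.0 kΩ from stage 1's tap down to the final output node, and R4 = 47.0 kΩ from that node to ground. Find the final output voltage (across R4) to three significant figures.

Stage 2 presents R3+R4 = 94.00 kΩ as a load on stage 1's tap.
Stage 1's lower leg becomes R2‖(R3+R4) = 3.197 kΩ, so V_mid = 28.1 × 3.197/5.097 = 17.63 V.
Stage 2 is itself unloaded: V_out = V_mid × R4/(R3+R4) = 17.63 × 47.0/94.00 = 8.81 V.

V_out ≈ 8.81 V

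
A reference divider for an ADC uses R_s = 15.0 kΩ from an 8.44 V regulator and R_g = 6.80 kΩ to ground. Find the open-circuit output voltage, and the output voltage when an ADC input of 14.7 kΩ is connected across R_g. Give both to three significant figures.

Unloaded: 2.63 V; loaded: 2.00 V

Open-circuit: V = 8.44 × 6.80/(15.0 + 6.80) = 2.63 V.
With the load, R_g becomes R_g‖R_L = 4.649 kΩ, so V = 8.44 × 4.649/19.65 = 2.00 V.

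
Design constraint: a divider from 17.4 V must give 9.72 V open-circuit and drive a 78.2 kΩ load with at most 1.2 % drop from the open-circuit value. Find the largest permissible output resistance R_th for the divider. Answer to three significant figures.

R_th ≤ 950 Ω

Loading drop = R_th/(R_th + R_L) ≤ 0.0120, so R_th ≤ R_L · ε/(1−ε) = 78.2 kΩ × 0.0120/0.9880 = 950 Ω.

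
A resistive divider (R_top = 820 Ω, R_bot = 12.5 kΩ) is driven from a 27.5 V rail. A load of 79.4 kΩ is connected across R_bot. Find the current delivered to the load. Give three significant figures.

I_L ≈ 0.322 mA

R_bot‖R_L = 10800 Ω; V_out = 27.5 × 10800/11620 = 25.56 V.
I_L = V_out / R_L = 25.56 / 79.4 kΩ = 0.322 mA.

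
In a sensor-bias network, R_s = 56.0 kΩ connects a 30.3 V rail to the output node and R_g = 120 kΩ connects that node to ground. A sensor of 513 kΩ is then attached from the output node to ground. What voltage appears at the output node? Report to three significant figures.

V_out ≈ 19.2 V

The load sits in parallel with R_g: R_g‖R_L = (120 × 513) / (120 + 513) = 97.25 kΩ.
V_out = 30.3 × 97.25 / (56.0 + 97.25) = 30.3 × 97.25/153.3 = 19.2 V.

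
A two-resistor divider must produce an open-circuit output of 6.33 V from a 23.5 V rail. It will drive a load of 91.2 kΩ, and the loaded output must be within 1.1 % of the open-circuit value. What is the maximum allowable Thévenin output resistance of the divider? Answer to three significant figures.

R_th ≤ 1.01 kΩ

Loading drop = R_th/(R_th + R_L) ≤ 0.0110, so R_th ≤ R_L · ε/(1−ε) = 91.2 kΩ × 0.0110/0.9890 = 1.01 kΩ.
(Any R1, R2 with R2/(R1+R2) = 0.269 and R1‖R2 ≤ 1.01 kΩ will meet the spec.)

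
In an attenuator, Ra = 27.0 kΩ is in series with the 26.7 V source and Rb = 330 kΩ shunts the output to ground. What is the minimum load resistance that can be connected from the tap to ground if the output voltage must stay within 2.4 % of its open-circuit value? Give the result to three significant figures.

R_L(min) ≈ 1.01 MΩ

Output resistance R_th = Ra‖Rb = (27.0 × 330)/357.0 = 24.96 kΩ.
The fractional drop is R_th/(R_th + R_L); requiring this ≤ 0.0240 gives R_L ≥ R_th(1/0.0240 − 1) = 24.96 × 40.67 = 1.01 MΩ.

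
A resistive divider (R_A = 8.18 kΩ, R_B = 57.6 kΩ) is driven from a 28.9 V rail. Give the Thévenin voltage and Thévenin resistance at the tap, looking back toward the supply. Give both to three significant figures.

V_th = 25.3 V, R_th = 7.16 kΩ

V_th is the open-circuit tap voltage: 28.9 × 57.6/(8.18 + 57.6) = 25.3 V.
With the supply zeroed, R_A and R_B appear in parallel from the tap: R_th = R_A‖R_B = (8.18 × 57.6)/65.78 = 7.16 kΩ.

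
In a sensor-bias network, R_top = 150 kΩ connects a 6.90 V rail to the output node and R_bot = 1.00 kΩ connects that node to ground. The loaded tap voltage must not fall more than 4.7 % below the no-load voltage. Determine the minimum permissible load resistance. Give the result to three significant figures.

Output resistance R_th = R_top‖R_bot = (150000 × 1000)/151000 = 993.4 Ω.
The fractional drop is R_th/(R_th + R_L); requiring this ≤ 0.0470 gives R_L ≥ R_th(1/0.0470 − 1) = 993.4 × 20.28 = 20.1 kΩ.

R_L(min) ≈ 20.1 kΩ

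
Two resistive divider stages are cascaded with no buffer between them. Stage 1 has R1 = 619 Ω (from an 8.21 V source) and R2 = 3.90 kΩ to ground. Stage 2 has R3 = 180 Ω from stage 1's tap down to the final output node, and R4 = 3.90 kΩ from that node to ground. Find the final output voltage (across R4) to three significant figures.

Stage 2 presents R3+R4 = 4080 Ω as a load on stage 1's tap.
Stage 1's lower leg becomes R2‖(R3+R4) = 1994 Ω, so V_mid = 8.21 × 1994/2613 = 6.265 V.
Stage 2 is itself unloaded: V_out = V_mid × R4/(R3+R4) = 6.265 × 3900/4080 = 5.99 V.

V_out ≈ 5.99 V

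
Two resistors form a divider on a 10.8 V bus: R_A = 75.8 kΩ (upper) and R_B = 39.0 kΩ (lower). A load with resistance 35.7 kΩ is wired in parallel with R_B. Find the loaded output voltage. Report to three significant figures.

The load sits in parallel with R_B: R_B‖R_L = (39.0 × 35.7) / (39.0 + 35.7) = 18.64 kΩ.
V_out = 10.8 × 18.64 / (75.8 + 18.64) = 10.8 × 18.64/94.44 = 2.13 V.
(Unloaded it would have been 3.67 V.)

V_out ≈ 2.13 V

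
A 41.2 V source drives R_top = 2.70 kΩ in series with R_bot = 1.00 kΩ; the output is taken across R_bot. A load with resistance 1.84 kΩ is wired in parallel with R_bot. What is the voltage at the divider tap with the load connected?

The load sits in parallel with R_bot: R_bot‖R_L = (1.00 × 1.84) / (1.00 + 1.84) = 0.6479 kΩ.
V_out = 41.2 × 0.6479 / (2.70 + 0.6479) = 41.2 × 0.6479/3.348 = 7.97 V.
(Unloaded it would have been 11.1 V.)

V_out ≈ 7.97 V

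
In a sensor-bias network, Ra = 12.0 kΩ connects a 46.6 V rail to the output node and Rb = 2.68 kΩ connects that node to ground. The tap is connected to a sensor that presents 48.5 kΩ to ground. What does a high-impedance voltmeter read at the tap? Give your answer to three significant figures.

The load sits in parallel with Rb: Rb‖R_L = (2.68 × 48.5) / (2.68 + 48.5) = 2.540 kΩ.
V_out = 46.6 × 2.540 / (12.0 + 2.540) = 46.6 × 2.540/14.54 = 8.14 V.

V_out ≈ 8.14 V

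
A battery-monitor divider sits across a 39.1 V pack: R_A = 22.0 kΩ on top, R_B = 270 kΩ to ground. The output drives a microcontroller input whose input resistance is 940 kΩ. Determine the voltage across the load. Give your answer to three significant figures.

The load sits in parallel with R_B: R_B‖R_L = (270 × 940) / (270 + 940) = 209.8 kΩ.
V_out = 39.1 × 209.8 / (22.0 + 209.8) = 39.1 × 209.8/231.8 = 35.4 V.

V_out ≈ 35.4 V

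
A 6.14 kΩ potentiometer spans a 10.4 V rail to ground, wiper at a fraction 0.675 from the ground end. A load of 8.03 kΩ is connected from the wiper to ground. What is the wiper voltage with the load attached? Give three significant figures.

V ≈ 6.01 V

The wiper splits the pot into (1−α)R = 1.995 kΩ above and αR = 4.144 kΩ below.
Lower section ‖ load = 2.734 kΩ.
V_wiper = 10.4 × 2.734/(1.995 + 2.734) = 6.01 V.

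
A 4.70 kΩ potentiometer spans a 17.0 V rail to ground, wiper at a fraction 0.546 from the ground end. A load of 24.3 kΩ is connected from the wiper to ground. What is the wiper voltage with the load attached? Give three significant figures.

V ≈ 8.86 V

The wiper splits the pot into (1−α)R = 2.134 kΩ above and αR = 2.566 kΩ below.
Lower section ‖ load = 2.321 kΩ.
V_wiper = 17.0 × 2.321/(2.134 + 2.321) = 8.86 V.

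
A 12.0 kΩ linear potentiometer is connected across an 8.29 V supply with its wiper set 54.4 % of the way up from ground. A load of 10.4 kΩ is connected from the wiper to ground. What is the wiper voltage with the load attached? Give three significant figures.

The wiper splits the pot into (1−α)R = 5.472 kΩ above and αR = 6.528 kΩ below.
Lower section ‖ load = 4.011 kΩ.
V_wiper = 8.29 × 4.011/(5.472 + 4.011) = 3.51 V.

V ≈ 3.51 V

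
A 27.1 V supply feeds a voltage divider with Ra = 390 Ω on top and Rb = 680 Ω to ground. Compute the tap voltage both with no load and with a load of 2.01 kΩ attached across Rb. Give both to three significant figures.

Open-circuit: V = 27.1 × 680/(390 + 680) = 17.2 V.
With the load, Rb becomes Rb‖R_L = 508.1 Ω, so V = 27.1 × 508.1/898.1 = 15.3 V.

Unloaded: 17.2 V; loaded: 15.3 V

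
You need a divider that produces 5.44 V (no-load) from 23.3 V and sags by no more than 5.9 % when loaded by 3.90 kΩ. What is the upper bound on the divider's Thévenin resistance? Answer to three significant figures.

R_th ≤ 245 Ω

Loading drop = R_th/(R_th + R_L) ≤ 0.0590, so R_th ≤ R_L · ε/(1−ε) = 3.90 kΩ × 0.0590/0.9410 = 245 Ω.
(Any R1, R2 with R2/(R1+R2) = 0.233 and R1‖R2 ≤ 245 Ω will meet the spec.)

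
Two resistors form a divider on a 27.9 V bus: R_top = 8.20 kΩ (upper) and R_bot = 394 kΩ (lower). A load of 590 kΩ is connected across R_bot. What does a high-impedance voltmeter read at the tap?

The load sits in parallel with R_bot: R_bot‖R_L = (394 × 590) / (394 + 590) = 236.2 kΩ.
V_out = 27.9 × 236.2 / (8.20 + 236.2) = 27.9 × 236.2/244.4 = 27.0 V.

V_out ≈ 27.0 V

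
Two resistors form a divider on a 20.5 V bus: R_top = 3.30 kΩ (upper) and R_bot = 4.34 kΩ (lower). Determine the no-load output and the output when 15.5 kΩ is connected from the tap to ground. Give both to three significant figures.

Unloaded: 11.6 V; loaded: 10.4 V

Open-circuit: V = 20.5 × 4.34/(3.30 + 4.34) = 11.6 V.
With the load, R_bot becomes R_bot‖R_L = 3.391 kΩ, so V = 20.5 × 3.391/6.691 = 10.4 V.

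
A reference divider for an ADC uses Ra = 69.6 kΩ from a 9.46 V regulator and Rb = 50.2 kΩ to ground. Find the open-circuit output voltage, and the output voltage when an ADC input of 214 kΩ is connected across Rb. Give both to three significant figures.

Unloaded: 3.96 V; loaded: 3.49 V

Open-circuit: V = 9.46 × 50.2/(69.6 + 50.2) = 3.96 V.
With the load, Rb becomes Rb‖R_L = 40.66 kΩ, so V = 9.46 × 40.66/110.3 = 3.49 V.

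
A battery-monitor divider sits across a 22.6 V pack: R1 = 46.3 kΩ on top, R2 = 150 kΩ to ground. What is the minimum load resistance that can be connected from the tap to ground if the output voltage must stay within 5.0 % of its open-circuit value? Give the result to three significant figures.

Output resistance R_th = R1‖R2 = (46.3 × 150)/196.3 = 35.38 kΩ.
The fractional drop is R_th/(R_th + R_L); requiring this ≤ 0.0500 gives R_L ≥ R_th(1/0.0500 − 1) = 35.38 × 19.00 = 672 kΩ.

R_L(min) ≈ 672 kΩ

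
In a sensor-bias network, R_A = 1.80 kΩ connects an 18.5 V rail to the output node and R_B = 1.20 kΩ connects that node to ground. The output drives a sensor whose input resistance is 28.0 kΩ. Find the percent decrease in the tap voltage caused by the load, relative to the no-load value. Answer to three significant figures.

The divider's output (Thévenin) resistance is R_A‖R_B = 0.7200 kΩ.
Fractional drop under load = R_th/(R_th + R_L) = 0.7200 / (0.7200 + 28.0) = 0.02507.
So the output falls by 2.51 %.

2.51 %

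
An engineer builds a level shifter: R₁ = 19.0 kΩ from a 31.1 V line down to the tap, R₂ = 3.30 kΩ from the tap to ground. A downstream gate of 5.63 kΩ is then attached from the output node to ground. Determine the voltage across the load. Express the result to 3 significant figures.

The load sits in parallel with R₂: R₂‖R_L = (3.30 × 5.63) / (3.30 + 5.63) = 2.081 kΩ.
V_out = 31.1 × 2.081 / (19.0 + 2.081) = 31.1 × 2.081/21.08 = 3.07 V.

V_out ≈ 3.07 V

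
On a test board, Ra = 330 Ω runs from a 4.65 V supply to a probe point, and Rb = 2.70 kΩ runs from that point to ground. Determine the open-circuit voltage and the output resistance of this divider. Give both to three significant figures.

V_th = 4.14 V, R_th = 294 Ω

V_th is the open-circuit tap voltage: 4.65 × 2700/(330 + 2700) = 4.14 V.
With the supply zeroed, Ra and Rb appear in parallel from the tap: R_th = Ra‖Rb = (330 × 2700)/3030 = 294 Ω.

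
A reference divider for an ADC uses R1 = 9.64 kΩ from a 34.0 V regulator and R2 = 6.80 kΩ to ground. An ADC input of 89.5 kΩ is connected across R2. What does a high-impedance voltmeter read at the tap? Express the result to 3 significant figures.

V_out ≈ 13.5 V

The load sits in parallel with R2: R2‖R_L = (6.80 × 89.5) / (6.80 + 89.5) = 6.320 kΩ.
V_out = 34.0 × 6.320 / (9.64 + 6.320) = 34.0 × 6.320/15.96 = 13.5 V.
(Unloaded it would have been 14.1 V.)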